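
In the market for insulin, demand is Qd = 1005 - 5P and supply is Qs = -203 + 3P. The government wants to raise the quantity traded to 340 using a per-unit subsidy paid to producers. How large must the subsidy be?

Required subsidy s = 48 per unit

At Q = 340, invert demand for the buyer price: Pb = (1005 − 340)/5 = 133; invert supply for the seller price: Ps = (340 − (-203))/3 = 181.
The subsidy must fill the gap: s = Ps − Pb = 181 − 133 = 48.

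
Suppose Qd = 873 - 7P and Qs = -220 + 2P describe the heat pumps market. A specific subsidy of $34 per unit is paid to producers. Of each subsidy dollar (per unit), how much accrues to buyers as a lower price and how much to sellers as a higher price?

Pre-subsidy: 873 - 7P = -220 + 2P gives P* = 1093/9, Q* = 206/9.
With the subsidy, sellers receive Ps = Pb + 34 for each unit, where Pb is the price buyers pay.
Supply in terms of Pb becomes Qs = -220 + 2(Pb + 34) = -152 + 2Pb. Setting this equal to demand: 873 - 7Pb = -152 + 2Pb, so Pb = 1025/9.
Sellers receive Ps = 1025/9 + 34 = 1331/9; Q' = 873 − 7·(1025/9) = 682/9.
Buyers' price falls by P* − Pb = 1093/9 − 1025/9 = 68/9; sellers' price rises by Ps − P* = 1331/9 − 1093/9 = 238/9.

Buyers gain 68/9 per unit; sellers gain 238/9 per unit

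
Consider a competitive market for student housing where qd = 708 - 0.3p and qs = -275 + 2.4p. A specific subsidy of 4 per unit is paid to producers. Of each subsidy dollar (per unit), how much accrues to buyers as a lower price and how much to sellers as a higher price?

Pre-subsidy: 708 - 0.3p = -275 + 2.4p gives p* = 9830/27, q* = 5389/9.
With the subsidy, sellers receive ps = pb + 4 for each unit, where pb is the price buyers pay.
Supply in terms of pb becomes qs = -275 + 2.4(pb + 4) = -265.4 + 2.4pb. Setting this equal to demand: 708 - 0.3pb = -265.4 + 2.4pb, so pb = 9734/27.
Sellers receive ps = 9734/27 + 4 = 9842/27; q' = 708 − 0.3·(9734/27) = 26993/45.
Buyers' price falls by p* − pb = 9830/27 − 9734/27 = 32/9; sellers' price rises by ps − p* = 9842/27 − 9830/27 = 4/9.

Buyers gain 32/9 per unit; sellers gain 4/9 per unit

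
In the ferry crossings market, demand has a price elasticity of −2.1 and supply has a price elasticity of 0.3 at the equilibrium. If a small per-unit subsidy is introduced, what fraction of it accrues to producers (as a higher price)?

For a small subsidy around the equilibrium, the benefit split depends on the relative slopes, which at a point are proportional to the elasticities.
Buyer share = εs/(εs + |εd|) = 0.3/(0.3 + 2.1) = 0.125; seller share = |εd|/(εs + |εd|) = 0.875.
So producers capture 0.875 of the subsidy.

Producer share = 0.875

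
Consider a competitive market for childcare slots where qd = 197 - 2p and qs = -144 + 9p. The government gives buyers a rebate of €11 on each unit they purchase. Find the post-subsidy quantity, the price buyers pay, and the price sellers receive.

q' = 153; buyers pay €22; sellers receive €33

Pre-subsidy: 197 - 2p = -144 + 9p gives p* = 31, q* = 135.
With the rebate, buyers effectively pay pb = ps − 11, where ps is the price sellers receive.
Demand in terms of ps becomes qd = 197 − 2(ps − 11) = 219 - 2ps. Setting this equal to supply: 219 - 2ps = -144 + 9ps, so ps = 33.
Buyers pay pb = 33 − 11 = 22; q' = -144 + 9·33 = 153.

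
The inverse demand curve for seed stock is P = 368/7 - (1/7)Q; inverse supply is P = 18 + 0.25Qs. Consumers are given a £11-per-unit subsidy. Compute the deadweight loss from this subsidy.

Deadweight loss = £154

Pre-subsidy: 368/7 - (1/7)Q = 18 + 0.25Q gives Q* = 88 and P* = 40.
With the rebate, buyers effectively pay Pb = Ps − 11, where Ps is the price sellers receive.
On the curves, Pb = 368/7 - (1/7)Q and Ps = 18 + 0.25Q; the wedge Ps − Pb = 11 gives 18 + 0.25Q − (368/7 - (1/7)Q) = 11, so Q' = 116.
Then Pb = 368/7 − (1/7)·116 = 36 and Ps = 18 + 0.25·116 = 47.
The subsidy expands output by 116 − 88 = 28 past the efficient level; on those units the gap between marginal cost and willingness to pay runs from 0 up to 11.
DWL = ½ × 11 × 28 = 154.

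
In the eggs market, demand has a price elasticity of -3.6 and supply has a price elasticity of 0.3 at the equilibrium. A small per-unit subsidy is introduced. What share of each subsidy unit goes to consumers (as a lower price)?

Consumer share = 1/13

For a small subsidy around the equilibrium, the benefit split depends on the relative slopes, which at a point are proportional to the elasticities.
Buyer share = εs/(εs + |εd|) = 0.3/(0.3 + 3.6) = 1/13; seller share = |εd|/(εs + |εd|) = 12/13.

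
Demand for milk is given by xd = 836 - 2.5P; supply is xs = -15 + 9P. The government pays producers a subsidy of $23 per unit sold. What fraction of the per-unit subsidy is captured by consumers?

Consumer share = 18/23

Pre-subsidy: 836 - 2.5P = -15 + 9P gives P* = 74, x* = 651.
With the subsidy, sellers receive Ps = Pb + 23 for each unit, where Pb is the price buyers pay.
Supply in terms of Pb becomes xs = -15 + 9(Pb + 23) = 192 + 9Pb. Setting this equal to demand: 836 - 2.5Pb = 192 + 9Pb, so Pb = 56.
Sellers receive Ps = 56 + 23 = 79; x' = 836 − 2.5·56 = 696.
Buyers' price falls by P* − Pb = 74 − 56 = 18; sellers' price rises by Ps − P* = 79 − 74 = 5.
So consumers capture 18/23 = 18/23 of each unit of subsidy.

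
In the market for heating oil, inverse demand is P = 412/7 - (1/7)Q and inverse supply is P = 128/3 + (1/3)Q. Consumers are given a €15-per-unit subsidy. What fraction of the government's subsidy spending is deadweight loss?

DWL / government spending = 63/262

Pre-subsidy: 412/7 - (1/7)Q = 128/3 + (1/3)Q gives Q* = 34 and P* = 54.
With the rebate, buyers effectively pay Pb = Ps − 15, where Ps is the price sellers receive.
On the curves, Pb = 412/7 - (1/7)Q and Ps = 128/3 + (1/3)Q; the wedge Ps − Pb = 15 gives 128/3 + (1/3)Q − (412/7 - (1/7)Q) = 15, so Q' = 65.5.
Then Pb = 412/7 − (1/7)·65.5 = 49.5 and Ps = 128/3 + (1/3)·65.5 = 64.5.
ΔCS = ½(34 + 65.5)(54 − 49.5) = 223.875; ΔPS = ½(34 + 65.5)(64.5 − 54) = 522.375.
Government spending = 15 × 65.5 = 982.5.
DWL = ½ × 15 × (65.5 − 34) = 236.25; fraction = 236.25 / 982.5 = 63/262.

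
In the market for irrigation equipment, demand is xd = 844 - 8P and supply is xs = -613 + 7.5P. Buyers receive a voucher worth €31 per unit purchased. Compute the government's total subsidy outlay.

Pre-subsidy: 844 - 8P = -613 + 7.5P gives P* = 94, x* = 92.
With the rebate, buyers effectively pay Pb = Ps − 31, where Ps is the price sellers receive.
Demand in terms of Ps becomes xd = 844 − 8(Ps − 31) = 1092 - 8Ps. Setting this equal to supply: 1092 - 8Ps = -613 + 7.5Ps, so Ps = 110.
Buyers pay Pb = 110 − 31 = 79; x' = -613 + 7.5·110 = 212.
Government outlay = subsidy × quantity = 31 × 212 = 6572.

Government cost = €6572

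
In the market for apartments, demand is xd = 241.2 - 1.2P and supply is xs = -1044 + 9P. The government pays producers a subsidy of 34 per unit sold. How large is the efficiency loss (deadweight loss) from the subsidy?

Deadweight loss = 612

Pre-subsidy: 241.2 - 1.2P = -1044 + 9P gives P* = 126, x* = 90.
With the subsidy, sellers receive Ps = Pb + 34 for each unit, where Pb is the price buyers pay.
Supply in terms of Pb becomes xs = -1044 + 9(Pb + 34) = -738 + 9Pb. Setting this equal to demand: 241.2 - 1.2Pb = -738 + 9Pb, so Pb = 96.
Sellers receive Ps = 96 + 34 = 130; x' = 241.2 − 1.2·96 = 126.
The subsidy expands output by 126 − 90 = 36 past the efficient level; on those units the gap between marginal cost and willingness to pay runs from 0 up to 34.
DWL = ½ × 34 × 36 = 612.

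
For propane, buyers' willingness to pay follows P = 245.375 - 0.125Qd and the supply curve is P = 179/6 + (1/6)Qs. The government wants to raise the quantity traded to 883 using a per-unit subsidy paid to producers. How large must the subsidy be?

Required subsidy s = 42 per unit

At Q = 883, from the demand curve buyers pay Pb = 245.375 − 0.125·883 = 135; from the supply curve sellers need Ps = 179/6 + (1/6)·883 = 177.
The subsidy must fill the gap: s = Ps − Pb = 177 − 135 = 42.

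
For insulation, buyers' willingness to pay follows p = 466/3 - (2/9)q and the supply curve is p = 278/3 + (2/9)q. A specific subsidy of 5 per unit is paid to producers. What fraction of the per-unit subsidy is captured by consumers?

Consumer share = 0.5

Pre-subsidy: 466/3 - (2/9)q = 278/3 + (2/9)q gives q* = 141 and p* = 124.
With the subsidy, sellers receive ps = pb + 5 for each unit, where pb is the price buyers pay.
On the curves, pb = 466/3 - (2/9)q and ps = 278/3 + (2/9)q; the wedge ps − pb = 5 gives 278/3 + (2/9)q − (466/3 - (2/9)q) = 5, so q' = 152.25.
Then pb = 466/3 − (2/9)·152.25 = 121.5 and ps = 278/3 + (2/9)·152.25 = 126.5.
Buyers' price falls by p* − pb = 124 − 121.5 = 2.5; sellers' price rises by ps − p* = 126.5 − 124 = 2.5.
So consumers capture 2.5/5 = 0.5 of each unit of subsidy.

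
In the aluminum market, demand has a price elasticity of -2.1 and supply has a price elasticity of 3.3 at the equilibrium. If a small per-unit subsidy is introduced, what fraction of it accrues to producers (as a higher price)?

For a small subsidy around the equilibrium, the benefit split depends on the relative slopes, which at a point are proportional to the elasticities.
Buyer share = εs/(εs + |εd|) = 3.3/(3.3 + 2.1) = 11/18; seller share = |εd|/(εs + |εd|) = 7/18.
So producers capture 7/18 of the subsidy.

Producer share = 7/18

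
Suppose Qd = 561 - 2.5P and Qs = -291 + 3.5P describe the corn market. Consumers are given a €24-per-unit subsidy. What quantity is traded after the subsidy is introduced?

Pre-subsidy: 561 - 2.5P = -291 + 3.5P gives P* = 142, Q* = 206.
With the rebate, buyers effectively pay Pb = Ps − 24, where Ps is the price sellers receive.
Demand in terms of Ps becomes Qd = 561 − 2.5(Ps − 24) = 621 - 2.5Ps. Setting this equal to supply: 621 - 2.5Ps = -291 + 3.5Ps, so Ps = 152.
Buyers pay Pb = 152 − 24 = 128; Q' = -291 + 3.5·152 = 241.

Q' = 241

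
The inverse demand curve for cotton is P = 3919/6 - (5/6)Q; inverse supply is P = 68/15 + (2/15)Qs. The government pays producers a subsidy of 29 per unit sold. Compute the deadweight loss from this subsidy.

Deadweight loss = 435

Pre-subsidy: 3919/6 - (5/6)Q = 68/15 + (2/15)Q gives Q* = 671 and P* = 94.
With the subsidy, sellers receive Ps = Pb + 29 for each unit, where Pb is the price buyers pay.
On the curves, Pb = 3919/6 - (5/6)Q and Ps = 68/15 + (2/15)Q; the wedge Ps − Pb = 29 gives 68/15 + (2/15)Q − (3919/6 - (5/6)Q) = 29, so Q' = 701.
Then Pb = 3919/6 − (5/6)·701 = 69 and Ps = 68/15 + (2/15)·701 = 98.
The subsidy expands output by 701 − 671 = 30 past the efficient level; on those units the gap between marginal cost and willingness to pay runs from 0 up to 29.
DWL = ½ × 29 × 30 = 435.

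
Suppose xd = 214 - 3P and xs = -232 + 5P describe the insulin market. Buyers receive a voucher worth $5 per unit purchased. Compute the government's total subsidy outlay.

Government cost = $280.625

Pre-subsidy: 214 - 3P = -232 + 5P gives P* = 55.75, x* = 46.75.
With the rebate, buyers effectively pay Pb = Ps − 5, where Ps is the price sellers receive.
Demand in terms of Ps becomes xd = 214 − 3(Ps − 5) = 229 - 3Ps. Setting this equal to supply: 229 - 3Ps = -232 + 5Ps, so Ps = 57.625.
Buyers pay Pb = 57.625 − 5 = 52.625; x' = -232 + 5·57.625 = 56.125.
Government outlay = subsidy × quantity = 5 × 56.125 = 280.625.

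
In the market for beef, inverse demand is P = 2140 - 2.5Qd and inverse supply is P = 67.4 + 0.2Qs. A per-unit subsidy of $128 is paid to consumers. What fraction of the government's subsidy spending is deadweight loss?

Pre-subsidy: 2140 - 2.5Q = 67.4 + 0.2Q gives Q* = 20726/27 and P* = 5965/27.
With the rebate, buyers effectively pay Pb = Ps − 128, where Ps is the price sellers receive.
On the curves, Pb = 2140 - 2.5Q and Ps = 67.4 + 0.2Q; the wedge Ps − Pb = 128 gives 67.4 + 0.2Q − (2140 - 2.5Q) = 128, so Q' = 22006/27.
Then Pb = 2140 − 2.5·(22006/27) = 2765/27 and Ps = 67.4 + 0.2·(22006/27) = 6221/27.
ΔCS = ½(20726/27 + 22006/27)(5965/27 − 2765/27) = 7596800/81; ΔPS = ½(20726/27 + 22006/27)(6221/27 − 5965/27) = 607744/81.
Government spending = 128 × 22006/27 = 2816768/27.
DWL = ½ × 128 × (22006/27 − 20726/27) = 81920/27; fraction = (81920/27) / (2816768/27) = 320/11003.

DWL / government spending = 320/11003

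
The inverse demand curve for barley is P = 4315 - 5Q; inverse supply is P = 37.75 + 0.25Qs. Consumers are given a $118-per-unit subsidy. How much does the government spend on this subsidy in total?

Government cost = 2074558/21

Pre-subsidy: 4315 - 5Q = 37.75 + 0.25Q gives Q* = 5703/7 and P* = 1690/7.
With the rebate, buyers effectively pay Pb = Ps − 118, where Ps is the price sellers receive.
On the curves, Pb = 4315 - 5Q and Ps = 37.75 + 0.25Q; the wedge Ps − Pb = 118 gives 37.75 + 0.25Q − (4315 - 5Q) = 118, so Q' = 17581/21.
Then Pb = 4315 − 5·(17581/21) = 2710/21 and Ps = 37.75 + 0.25·(17581/21) = 5188/21.
Government outlay = subsidy × quantity = 118 × 17581/21 = 2074558/21.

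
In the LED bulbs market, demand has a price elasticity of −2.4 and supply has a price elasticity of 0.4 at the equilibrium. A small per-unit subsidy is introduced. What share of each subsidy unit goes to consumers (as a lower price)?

For a small subsidy around the equilibrium, the benefit split depends on the relative slopes, which at a point are proportional to the elasticities.
Buyer share = εs/(εs + |εd|) = 0.4/(0.4 + 2.4) = 1/7; seller share = |εd|/(εs + |εd|) = 6/7.

Consumer share = 1/7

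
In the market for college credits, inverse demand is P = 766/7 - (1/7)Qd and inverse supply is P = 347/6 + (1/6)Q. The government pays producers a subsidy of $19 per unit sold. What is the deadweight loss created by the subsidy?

Deadweight loss = 7581/13

Pre-subsidy: 766/7 - (1/7)Q = 347/6 + (1/6)Q gives Q* = 2167/13 and P* = 1113/13.
With the subsidy, sellers receive Ps = Pb + 19 for each unit, where Pb is the price buyers pay.
On the curves, Pb = 766/7 - (1/7)Q and Ps = 347/6 + (1/6)Q; the wedge Ps − Pb = 19 gives 347/6 + (1/6)Q − (766/7 - (1/7)Q) = 19, so Q' = 2965/13.
Then Pb = 766/7 − (1/7)·(2965/13) = 999/13 and Ps = 347/6 + (1/6)·(2965/13) = 1246/13.
The subsidy expands output by 2965/13 − 2167/13 = 798/13 past the efficient level; on those units the gap between marginal cost and willingness to pay runs from 0 up to 19.
DWL = ½ × 19 × 798/13 = 7581/13.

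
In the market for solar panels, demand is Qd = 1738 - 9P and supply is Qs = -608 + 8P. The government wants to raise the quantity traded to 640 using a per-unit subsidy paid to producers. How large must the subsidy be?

At Q = 640, invert demand for the buyer price: Pb = (1738 − 640)/9 = 122; invert supply for the seller price: Ps = (640 − (-608))/8 = 156.
The subsidy must fill the gap: s = Ps − Pb = 156 − 122 = 34.

Required subsidy s = 34 per unit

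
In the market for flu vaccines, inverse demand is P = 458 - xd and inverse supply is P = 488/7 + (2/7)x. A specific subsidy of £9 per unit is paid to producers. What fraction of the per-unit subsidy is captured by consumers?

Consumer share = 7/9

Pre-subsidy: 458 - x = 488/7 + (2/7)x gives x* = 302 and P* = 156.
With the subsidy, sellers receive Ps = Pb + 9 for each unit, where Pb is the price buyers pay.
On the curves, Pb = 458 - x and Ps = 488/7 + (2/7)x; the wedge Ps − Pb = 9 gives 488/7 + (2/7)x − (458 - x) = 9, so x' = 309.
Then Pb = 458 − 1·309 = 149 and Ps = 488/7 + (2/7)·309 = 158.
Buyers' price falls by P* − Pb = 156 − 149 = 7; sellers' price rises by Ps − P* = 158 − 156 = 2.
So consumers capture 7/9 = 7/9 of each unit of subsidy.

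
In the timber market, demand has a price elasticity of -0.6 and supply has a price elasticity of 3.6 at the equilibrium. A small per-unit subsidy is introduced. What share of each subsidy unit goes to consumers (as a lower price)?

For a small subsidy around the equilibrium, the benefit split depends on the relative slopes, which at a point are proportional to the elasticities.
Buyer share = εs/(εs + |εd|) = 3.6/(3.6 + 0.6) = 6/7; seller share = |εd|/(εs + |εd|) = 1/7.

Consumer share = 6/7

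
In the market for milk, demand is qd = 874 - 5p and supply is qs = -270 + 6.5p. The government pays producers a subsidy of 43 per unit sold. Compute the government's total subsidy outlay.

Government cost = 492651/23

Pre-subsidy: 874 - 5p = -270 + 6.5p gives p* = 2288/23, q* = 8662/23.
With the subsidy, sellers receive ps = pb + 43 for each unit, where pb is the price buyers pay.
Supply in terms of pb becomes qs = -270 + 6.5(pb + 43) = 9.5 + 6.5pb. Setting this equal to demand: 874 - 5pb = 9.5 + 6.5pb, so pb = 1729/23.
Sellers receive ps = 1729/23 + 43 = 2718/23; q' = 874 − 5·(1729/23) = 11457/23.
Government outlay = subsidy × quantity = 43 × 11457/23 = 492651/23.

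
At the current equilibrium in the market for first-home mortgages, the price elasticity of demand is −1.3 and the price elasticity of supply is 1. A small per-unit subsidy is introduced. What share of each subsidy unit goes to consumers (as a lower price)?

Consumer share = 10/23

For a small subsidy around the equilibrium, the benefit split depends on the relative slopes, which at a point are proportional to the elasticities.
Buyer share = εs/(εs + |εd|) = 1/(1 + 1.3) = 10/23; seller share = |εd|/(εs + |εd|) = 13/23.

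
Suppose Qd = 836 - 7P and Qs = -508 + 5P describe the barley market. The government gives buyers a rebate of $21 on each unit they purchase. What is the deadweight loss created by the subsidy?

Pre-subsidy: 836 - 7P = -508 + 5P gives P* = 112, Q* = 52.
With the rebate, buyers effectively pay Pb = Ps − 21, where Ps is the price sellers receive.
Demand in terms of Ps becomes Qd = 836 − 7(Ps − 21) = 983 - 7Ps. Setting this equal to supply: 983 - 7Ps = -508 + 5Ps, so Ps = 124.25.
Buyers pay Pb = 124.25 − 21 = 103.25; Q' = -508 + 5·124.25 = 113.25.
The subsidy expands output by 113.25 − 52 = 61.25 past the efficient level; on those units the gap between marginal cost and willingness to pay runs from 0 up to 21.
DWL = ½ × 21 × 61.25 = 643.125.

Deadweight loss = $643.125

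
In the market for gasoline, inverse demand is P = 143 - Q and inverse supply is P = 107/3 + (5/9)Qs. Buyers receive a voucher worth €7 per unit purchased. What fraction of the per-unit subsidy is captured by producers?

Pre-subsidy: 143 - Q = 107/3 + (5/9)Q gives Q* = 69 and P* = 74.
With the rebate, buyers effectively pay Pb = Ps − 7, where Ps is the price sellers receive.
On the curves, Pb = 143 - Q and Ps = 107/3 + (5/9)Q; the wedge Ps − Pb = 7 gives 107/3 + (5/9)Q − (143 - Q) = 7, so Q' = 73.5.
Then Pb = 143 − 1·73.5 = 69.5 and Ps = 107/3 + (5/9)·73.5 = 76.5.
Buyers' price falls by P* − Pb = 74 − 69.5 = 4.5; sellers' price rises by Ps − P* = 76.5 − 74 = 2.5.
So producers capture 2.5/7 = 5/14 of each unit of subsidy.

Producer share = 5/14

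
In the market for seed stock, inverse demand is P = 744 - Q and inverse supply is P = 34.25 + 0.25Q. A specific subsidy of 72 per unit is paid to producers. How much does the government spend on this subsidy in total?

Pre-subsidy: 744 - Q = 34.25 + 0.25Q gives Q* = 567.8 and P* = 176.2.
With the subsidy, sellers receive Ps = Pb + 72 for each unit, where Pb is the price buyers pay.
On the curves, Pb = 744 - Q and Ps = 34.25 + 0.25Q; the wedge Ps − Pb = 72 gives 34.25 + 0.25Q − (744 - Q) = 72, so Q' = 625.4.
Then Pb = 744 − 1·625.4 = 118.6 and Ps = 34.25 + 0.25·625.4 = 190.6.
Government outlay = subsidy × quantity = 72 × 625.4 = 45028.8.

Government cost = 45028.8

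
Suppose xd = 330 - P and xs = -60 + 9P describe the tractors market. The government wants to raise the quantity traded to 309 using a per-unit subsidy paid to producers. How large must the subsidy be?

At x = 309, invert demand for the buyer price: Pb = (330 − 309)/1 = 21; invert supply for the seller price: Ps = (309 − (-60))/9 = 41.
The subsidy must fill the gap: s = Ps − Pb = 41 − 21 = 20.

Required subsidy s = 20 per unit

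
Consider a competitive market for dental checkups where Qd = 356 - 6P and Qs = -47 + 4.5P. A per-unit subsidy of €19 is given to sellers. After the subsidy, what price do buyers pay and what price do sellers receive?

Pre-subsidy: 356 - 6P = -47 + 4.5P gives P* = 806/21, Q* = 880/7.
With the subsidy, sellers receive Ps = Pb + 19 for each unit, where Pb is the price buyers pay.
Supply in terms of Pb becomes Qs = -47 + 4.5(Pb + 19) = 38.5 + 4.5Pb. Setting this equal to demand: 356 - 6Pb = 38.5 + 4.5Pb, so Pb = 635/21.
Sellers receive Ps = 635/21 + 19 = 1034/21; Q' = 356 − 6·(635/21) = 1222/7.

Buyers pay 635/21; sellers receive 1034/21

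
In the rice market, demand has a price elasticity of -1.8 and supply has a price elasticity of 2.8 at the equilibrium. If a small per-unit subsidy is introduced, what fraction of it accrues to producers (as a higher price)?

For a small subsidy around the equilibrium, the benefit split depends on the relative slopes, which at a point are proportional to the elasticities.
Buyer share = εs/(εs + |εd|) = 2.8/(2.8 + 1.8) = 14/23; seller share = |εd|/(εs + |εd|) = 9/23.
So producers capture 9/23 of the subsidy.

Producer share = 9/23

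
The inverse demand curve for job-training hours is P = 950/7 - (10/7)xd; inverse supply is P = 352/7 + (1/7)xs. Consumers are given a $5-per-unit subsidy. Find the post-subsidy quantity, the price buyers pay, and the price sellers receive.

Pre-subsidy: 950/7 - (10/7)x = 352/7 + (1/7)x gives x* = 598/11 and P* = 4470/77.
With the rebate, buyers effectively pay Pb = Ps − 5, where Ps is the price sellers receive.
On the curves, Pb = 950/7 - (10/7)x and Ps = 352/7 + (1/7)x; the wedge Ps − Pb = 5 gives 352/7 + (1/7)x − (950/7 - (10/7)x) = 5, so x' = 633/11.
Then Pb = 950/7 − (10/7)·(633/11) = 4120/77 and Ps = 352/7 + (1/7)·(633/11) = 4505/77.

x' = 633/11; buyers pay 4120/77; sellers receive 4505/77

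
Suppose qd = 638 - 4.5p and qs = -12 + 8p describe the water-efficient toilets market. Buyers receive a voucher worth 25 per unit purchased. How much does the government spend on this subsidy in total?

Government cost = 11900

Pre-subsidy: 638 - 4.5p = -12 + 8p gives p* = 52, q* = 404.
With the rebate, buyers effectively pay pb = ps − 25, where ps is the price sellers receive.
Demand in terms of ps becomes qd = 638 − 4.5(ps − 25) = 750.5 - 4.5ps. Setting this equal to supply: 750.5 - 4.5ps = -12 + 8ps, so ps = 61.
Buyers pay pb = 61 − 25 = 36; q' = -12 + 8·61 = 476.
Government outlay = subsidy × quantity = 25 × 476 = 11900.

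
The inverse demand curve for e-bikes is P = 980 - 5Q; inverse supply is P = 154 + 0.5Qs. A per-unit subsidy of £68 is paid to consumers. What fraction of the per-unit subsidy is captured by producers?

Producer share = 1/11

Pre-subsidy: 980 - 5Q = 154 + 0.5Q gives Q* = 1652/11 and P* = 2520/11.
With the rebate, buyers effectively pay Pb = Ps − 68, where Ps is the price sellers receive.
On the curves, Pb = 980 - 5Q and Ps = 154 + 0.5Q; the wedge Ps − Pb = 68 gives 154 + 0.5Q − (980 - 5Q) = 68, so Q' = 1788/11.
Then Pb = 980 − 5·(1788/11) = 1840/11 and Ps = 154 + 0.5·(1788/11) = 2588/11.
Buyers' price falls by P* − Pb = 2520/11 − 1840/11 = 680/11; sellers' price rises by Ps − P* = 2588/11 − 2520/11 = 68/11.
So producers capture (68/11)/68 = 1/11 of each unit of subsidy.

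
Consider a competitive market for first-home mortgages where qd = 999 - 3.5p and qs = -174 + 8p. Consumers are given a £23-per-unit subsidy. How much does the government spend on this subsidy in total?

Pre-subsidy: 999 - 3.5p = -174 + 8p gives p* = 102, q* = 642.
With the rebate, buyers effectively pay pb = ps − 23, where ps is the price sellers receive.
Demand in terms of ps becomes qd = 999 − 3.5(ps − 23) = 1079.5 - 3.5ps. Setting this equal to supply: 1079.5 - 3.5ps = -174 + 8ps, so ps = 109.
Buyers pay pb = 109 − 23 = 86; q' = -174 + 8·109 = 698.
Government outlay = subsidy × quantity = 23 × 698 = 16054.

Government cost = £16054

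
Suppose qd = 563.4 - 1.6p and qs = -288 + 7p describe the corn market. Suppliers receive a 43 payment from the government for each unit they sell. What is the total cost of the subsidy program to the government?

Pre-subsidy: 563.4 - 1.6p = -288 + 7p gives p* = 99, q* = 405.
With the subsidy, sellers receive ps = pb + 43 for each unit, where pb is the price buyers pay.
Supply in terms of pb becomes qs = -288 + 7(pb + 43) = 13 + 7pb. Setting this equal to demand: 563.4 - 1.6pb = 13 + 7pb, so pb = 64.
Sellers receive ps = 64 + 43 = 107; q' = 563.4 − 1.6·64 = 461.
Government outlay = subsidy × quantity = 43 × 461 = 19823.

Government cost = 19823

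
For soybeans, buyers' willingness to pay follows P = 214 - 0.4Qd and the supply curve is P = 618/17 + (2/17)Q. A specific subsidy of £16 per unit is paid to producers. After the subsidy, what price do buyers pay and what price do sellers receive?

Pre-subsidy: 214 - 0.4Q = 618/17 + (2/17)Q gives Q* = 3775/11 and P* = 844/11.
With the subsidy, sellers receive Ps = Pb + 16 for each unit, where Pb is the price buyers pay.
On the curves, Pb = 214 - 0.4Q and Ps = 618/17 + (2/17)Q; the wedge Ps − Pb = 16 gives 618/17 + (2/17)Q − (214 - 0.4Q) = 16, so Q' = 4115/11.
Then Pb = 214 − 0.4·(4115/11) = 708/11 and Ps = 618/17 + (2/17)·(4115/11) = 884/11.

Buyers pay 708/11; sellers receive 884/11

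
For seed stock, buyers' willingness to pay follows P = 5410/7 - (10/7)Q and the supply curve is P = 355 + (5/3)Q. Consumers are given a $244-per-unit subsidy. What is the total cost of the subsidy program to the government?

Government cost = 3391356/65

Pre-subsidy: 5410/7 - (10/7)Q = 355 + (5/3)Q gives Q* = 135 and P* = 580.
With the rebate, buyers effectively pay Pb = Ps − 244, where Ps is the price sellers receive.
On the curves, Pb = 5410/7 - (10/7)Q and Ps = 355 + (5/3)Q; the wedge Ps − Pb = 244 gives 355 + (5/3)Q − (5410/7 - (10/7)Q) = 244, so Q' = 13899/65.
Then Pb = 5410/7 − (10/7)·(13899/65) = 6076/13 and Ps = 355 + (5/3)·(13899/65) = 9248/13.
Government outlay = subsidy × quantity = 244 × 13899/65 = 3391356/65.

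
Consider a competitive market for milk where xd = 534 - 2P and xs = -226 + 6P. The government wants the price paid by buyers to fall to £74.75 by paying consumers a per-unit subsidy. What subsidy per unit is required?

Required subsidy s = £27 per unit

At a buyer price of 74.75, quantity demanded is 534 − 2·74.75 = 384.5.
Sellers supply 384.5 only when they receive Ps with -226 + 6·Ps = 384.5, i.e. Ps = 101.75.
s = Ps − Pb = 101.75 − 74.75 = 27.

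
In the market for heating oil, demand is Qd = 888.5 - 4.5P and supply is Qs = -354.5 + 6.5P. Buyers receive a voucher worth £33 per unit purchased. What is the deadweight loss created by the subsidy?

Deadweight loss = £1447.875

Pre-subsidy: 888.5 - 4.5P = -354.5 + 6.5P gives P* = 113, Q* = 380.
With the rebate, buyers effectively pay Pb = Ps − 33, where Ps is the price sellers receive.
Demand in terms of Ps becomes Qd = 888.5 − 4.5(Ps − 33) = 1037 - 4.5Ps. Setting this equal to supply: 1037 - 4.5Ps = -354.5 + 6.5Ps, so Ps = 126.5.
Buyers pay Pb = 126.5 − 33 = 93.5; Q' = -354.5 + 6.5·126.5 = 467.75.
The subsidy expands output by 467.75 − 380 = 87.75 past the efficient level; on those units the gap between marginal cost and willingness to pay runs from 0 up to 33.
DWL = ½ × 33 × 87.75 = 1447.875.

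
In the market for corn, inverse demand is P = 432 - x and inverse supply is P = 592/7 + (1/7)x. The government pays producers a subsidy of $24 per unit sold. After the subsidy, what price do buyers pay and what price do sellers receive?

Buyers pay $107; sellers receive $131

Pre-subsidy: 432 - x = 592/7 + (1/7)x gives x* = 304 and P* = 128.
With the subsidy, sellers receive Ps = Pb + 24 for each unit, where Pb is the price buyers pay.
On the curves, Pb = 432 - x and Ps = 592/7 + (1/7)x; the wedge Ps − Pb = 24 gives 592/7 + (1/7)x − (432 - x) = 24, so x' = 325.
Then Pb = 432 − 1·325 = 107 and Ps = 592/7 + (1/7)·325 = 131.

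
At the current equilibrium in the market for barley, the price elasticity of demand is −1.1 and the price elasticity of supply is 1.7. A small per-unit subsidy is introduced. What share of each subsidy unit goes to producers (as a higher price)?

For a small subsidy around the equilibrium, the benefit split depends on the relative slopes, which at a point are proportional to the elasticities.
Buyer share = εs/(εs + |εd|) = 1.7/(1.7 + 1.1) = 17/28; seller share = |εd|/(εs + |εd|) = 11/28.
So producers capture 11/28 of the subsidy.

Producer share = 11/28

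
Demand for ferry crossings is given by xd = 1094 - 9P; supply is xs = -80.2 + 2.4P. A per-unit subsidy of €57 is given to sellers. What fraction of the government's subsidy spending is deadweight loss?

DWL / government spending = 54/275

Pre-subsidy: 1094 - 9P = -80.2 + 2.4P gives P* = 103, x* = 167.
With the subsidy, sellers receive Ps = Pb + 57 for each unit, where Pb is the price buyers pay.
Supply in terms of Pb becomes xs = -80.2 + 2.4(Pb + 57) = 56.6 + 2.4Pb. Setting this equal to demand: 1094 - 9Pb = 56.6 + 2.4Pb, so Pb = 91.
Sellers receive Ps = 91 + 57 = 148; x' = 1094 − 9·91 = 275.
ΔCS = ½(167 + 275)(103 − 91) = 2652; ΔPS = ½(167 + 275)(148 − 103) = 9945.
Government spending = 57 × 275 = 15675.
DWL = ½ × 57 × (275 − 167) = 3078; fraction = 3078 / 15675 = 54/275.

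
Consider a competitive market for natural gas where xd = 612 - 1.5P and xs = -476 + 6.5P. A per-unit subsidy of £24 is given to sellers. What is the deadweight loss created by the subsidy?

Deadweight loss = £351

Pre-subsidy: 612 - 1.5P = -476 + 6.5P gives P* = 136, x* = 408.
With the subsidy, sellers receive Ps = Pb + 24 for each unit, where Pb is the price buyers pay.
Supply in terms of Pb becomes xs = -476 + 6.5(Pb + 24) = -320 + 6.5Pb. Setting this equal to demand: 612 - 1.5Pb = -320 + 6.5Pb, so Pb = 116.5.
Sellers receive Ps = 116.5 + 24 = 140.5; x' = 612 − 1.5·116.5 = 437.25.
The subsidy expands output by 437.25 − 408 = 29.25 past the efficient level; on those units the gap between marginal cost and willingness to pay runs from 0 up to 24.
DWL = ½ × 24 × 29.25 = 351.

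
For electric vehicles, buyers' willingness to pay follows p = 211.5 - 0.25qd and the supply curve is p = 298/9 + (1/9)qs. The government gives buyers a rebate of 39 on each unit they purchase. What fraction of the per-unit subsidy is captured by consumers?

Pre-subsidy: 211.5 - 0.25q = 298/9 + (1/9)q gives q* = 494 and p* = 88.
With the rebate, buyers effectively pay pb = ps − 39, where ps is the price sellers receive.
On the curves, pb = 211.5 - 0.25q and ps = 298/9 + (1/9)q; the wedge ps − pb = 39 gives 298/9 + (1/9)q − (211.5 - 0.25q) = 39, so q' = 602.
Then pb = 211.5 − 0.25·602 = 61 and ps = 298/9 + (1/9)·602 = 100.
Buyers' price falls by p* − pb = 88 − 61 = 27; sellers' price rises by ps − p* = 100 − 88 = 12.
So consumers capture 27/39 = 9/13 of each unit of subsidy.

Consumer share = 9/13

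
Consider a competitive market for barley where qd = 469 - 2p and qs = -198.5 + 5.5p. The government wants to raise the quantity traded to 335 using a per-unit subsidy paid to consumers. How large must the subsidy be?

Required subsidy s = 30 per unit

At q = 335, invert demand for the buyer price: pb = (469 − 335)/2 = 67; invert supply for the seller price: ps = (335 − (-198.5))/5.5 = 97.
The subsidy must fill the gap: s = ps − pb = 97 − 67 = 30.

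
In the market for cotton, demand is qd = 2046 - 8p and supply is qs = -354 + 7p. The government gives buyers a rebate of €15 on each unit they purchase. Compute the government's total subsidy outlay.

Government cost = €12330

Pre-subsidy: 2046 - 8p = -354 + 7p gives p* = 160, q* = 766.
With the rebate, buyers effectively pay pb = ps − 15, where ps is the price sellers receive.
Demand in terms of ps becomes qd = 2046 − 8(ps − 15) = 2166 - 8ps. Setting this equal to supply: 2166 - 8ps = -354 + 7ps, so ps = 168.
Buyers pay pb = 168 − 15 = 153; q' = -354 + 7·168 = 822.
Government outlay = subsidy × quantity = 15 × 822 = 12330.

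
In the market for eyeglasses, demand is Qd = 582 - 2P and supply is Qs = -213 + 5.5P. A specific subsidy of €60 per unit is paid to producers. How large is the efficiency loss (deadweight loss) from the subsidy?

Deadweight loss = €2640

Pre-subsidy: 582 - 2P = -213 + 5.5P gives P* = 106, Q* = 370.
With the subsidy, sellers receive Ps = Pb + 60 for each unit, where Pb is the price buyers pay.
Supply in terms of Pb becomes Qs = -213 + 5.5(Pb + 60) = 117 + 5.5Pb. Setting this equal to demand: 582 - 2Pb = 117 + 5.5Pb, so Pb = 62.
Sellers receive Ps = 62 + 60 = 122; Q' = 582 − 2·62 = 458.
The subsidy expands output by 458 − 370 = 88 past the efficient level; on those units the gap between marginal cost and willingness to pay runs from 0 up to 60.
DWL = ½ × 60 × 88 = 2640.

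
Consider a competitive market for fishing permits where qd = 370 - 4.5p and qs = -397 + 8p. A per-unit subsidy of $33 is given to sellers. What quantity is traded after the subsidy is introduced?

q' = 188.92

Pre-subsidy: 370 - 4.5p = -397 + 8p gives p* = 61.36, q* = 93.88.
With the subsidy, sellers receive ps = pb + 33 for each unit, where pb is the price buyers pay.
Supply in terms of pb becomes qs = -397 + 8(pb + 33) = -133 + 8pb. Setting this equal to demand: 370 - 4.5pb = -133 + 8pb, so pb = 40.24.
Sellers receive ps = 40.24 + 33 = 73.24; q' = 370 − 4.5·40.24 = 188.92.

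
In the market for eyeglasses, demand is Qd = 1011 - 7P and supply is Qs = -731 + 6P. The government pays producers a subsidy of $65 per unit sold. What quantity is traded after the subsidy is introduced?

Q' = 283

Pre-subsidy: 1011 - 7P = -731 + 6P gives P* = 134, Q* = 73.
With the subsidy, sellers receive Ps = Pb + 65 for each unit, where Pb is the price buyers pay.
Supply in terms of Pb becomes Qs = -731 + 6(Pb + 65) = -341 + 6Pb. Setting this equal to demand: 1011 - 7Pb = -341 + 6Pb, so Pb = 104.
Sellers receive Ps = 104 + 65 = 169; Q' = 1011 − 7·104 = 283.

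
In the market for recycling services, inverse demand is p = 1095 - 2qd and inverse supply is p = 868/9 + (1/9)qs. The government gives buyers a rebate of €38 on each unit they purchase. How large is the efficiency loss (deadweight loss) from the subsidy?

Deadweight loss = €342

Pre-subsidy: 1095 - 2q = 868/9 + (1/9)q gives q* = 473 and p* = 149.
With the rebate, buyers effectively pay pb = ps − 38, where ps is the price sellers receive.
On the curves, pb = 1095 - 2q and ps = 868/9 + (1/9)q; the wedge ps − pb = 38 gives 868/9 + (1/9)q − (1095 - 2q) = 38, so q' = 491.
Then pb = 1095 − 2·491 = 113 and ps = 868/9 + (1/9)·491 = 151.
The subsidy expands output by 491 − 473 = 18 past the efficient level; on those units the gap between marginal cost and willingness to pay runs from 0 up to 38.
DWL = ½ × 38 × 18 = 342.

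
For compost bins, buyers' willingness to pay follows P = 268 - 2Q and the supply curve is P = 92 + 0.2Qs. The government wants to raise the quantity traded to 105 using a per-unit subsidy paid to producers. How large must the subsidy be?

At Q = 105, from the demand curve buyers pay Pb = 268 − 2·105 = 58; from the supply curve sellers need Ps = 92 + 0.2·105 = 113.
The subsidy must fill the gap: s = Ps − Pb = 113 − 58 = 55.

Required subsidy s = 55 per unit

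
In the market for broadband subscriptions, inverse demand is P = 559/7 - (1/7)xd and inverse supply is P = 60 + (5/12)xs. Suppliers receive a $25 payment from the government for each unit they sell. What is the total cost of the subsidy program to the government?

Pre-subsidy: 559/7 - (1/7)x = 60 + (5/12)x gives x* = 1668/47 and P* = 3515/47.
With the subsidy, sellers receive Ps = Pb + 25 for each unit, where Pb is the price buyers pay.
On the curves, Pb = 559/7 - (1/7)x and Ps = 60 + (5/12)x; the wedge Ps − Pb = 25 gives 60 + (5/12)x − (559/7 - (1/7)x) = 25, so x' = 3768/47.
Then Pb = 559/7 − (1/7)·(3768/47) = 3215/47 and Ps = 60 + (5/12)·(3768/47) = 4390/47.
Government outlay = subsidy × quantity = 25 × 3768/47 = 94200/47.

Government cost = 94200/47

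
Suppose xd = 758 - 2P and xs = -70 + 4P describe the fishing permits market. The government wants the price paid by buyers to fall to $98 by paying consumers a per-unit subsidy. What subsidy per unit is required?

Required subsidy s = $60 per unit

At a buyer price of 98, quantity demanded is 758 − 2·98 = 562.
Sellers supply 562 only when they receive Ps with -70 + 4·Ps = 562, i.e. Ps = 158.
s = Ps − Pb = 158 − 98 = 60.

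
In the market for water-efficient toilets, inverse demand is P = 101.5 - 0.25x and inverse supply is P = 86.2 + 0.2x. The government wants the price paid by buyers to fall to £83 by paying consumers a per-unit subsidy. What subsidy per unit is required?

Required subsidy s = £18 per unit

At a buyer price of 83, quantity demanded is 406 − 4·83 = 74.
Sellers supply 74 only when they receive Ps = 86.2 + 0.2·74 = 101.
s = Ps − Pb = 101 − 83 = 18.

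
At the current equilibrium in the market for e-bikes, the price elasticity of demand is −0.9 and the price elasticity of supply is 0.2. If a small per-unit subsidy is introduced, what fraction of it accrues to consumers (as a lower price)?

Consumer share = 2/11

For a small subsidy around the equilibrium, the benefit split depends on the relative slopes, which at a point are proportional to the elasticities.
Buyer share = εs/(εs + |εd|) = 0.2/(0.2 + 0.9) = 2/11; seller share = |εd|/(εs + |εd|) = 9/11.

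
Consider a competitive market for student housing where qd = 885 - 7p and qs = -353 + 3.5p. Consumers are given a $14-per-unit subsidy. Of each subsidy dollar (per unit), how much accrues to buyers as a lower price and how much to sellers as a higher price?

Pre-subsidy: 885 - 7p = -353 + 3.5p gives p* = 2476/21, q* = 179/3.
With the rebate, buyers effectively pay pb = ps − 14, where ps is the price sellers receive.
Demand in terms of ps becomes qd = 885 − 7(ps − 14) = 983 - 7ps. Setting this equal to supply: 983 - 7ps = -353 + 3.5ps, so ps = 2672/21.
Buyers pay pb = 2672/21 − 14 = 2378/21; q' = -353 + 3.5·(2672/21) = 277/3.
Buyers' price falls by p* − pb = 2476/21 − 2378/21 = 14/3; sellers' price rises by ps − p* = 2672/21 − 2476/21 = 28/3.

Buyers gain 14/3 per unit; sellers gain 28/3 per unit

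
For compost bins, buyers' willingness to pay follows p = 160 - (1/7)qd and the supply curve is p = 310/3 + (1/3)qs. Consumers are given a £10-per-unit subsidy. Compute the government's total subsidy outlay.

Government cost = £1400

Pre-subsidy: 160 - (1/7)q = 310/3 + (1/3)q gives q* = 119 and p* = 143.
With the rebate, buyers effectively pay pb = ps − 10, where ps is the price sellers receive.
On the curves, pb = 160 - (1/7)q and ps = 310/3 + (1/3)q; the wedge ps − pb = 10 gives 310/3 + (1/3)q − (160 - (1/7)q) = 10, so q' = 140.
Then pb = 160 − (1/7)·140 = 140 and ps = 310/3 + (1/3)·140 = 150.
Government outlay = subsidy × quantity = 10 × 140 = 1400.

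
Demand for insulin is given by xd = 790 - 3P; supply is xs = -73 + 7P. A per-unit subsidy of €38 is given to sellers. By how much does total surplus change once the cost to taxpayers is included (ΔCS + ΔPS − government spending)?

Pre-subsidy: 790 - 3P = -73 + 7P gives P* = 86.3, x* = 531.1.
With the subsidy, sellers receive Ps = Pb + 38 for each unit, where Pb is the price buyers pay.
Supply in terms of Pb becomes xs = -73 + 7(Pb + 38) = 193 + 7Pb. Setting this equal to demand: 790 - 3Pb = 193 + 7Pb, so Pb = 59.7.
Sellers receive Ps = 59.7 + 38 = 97.7; x' = 790 − 3·59.7 = 610.9.
ΔCS = ½(531.1 + 610.9)(86.3 − 59.7) = 15188.6; ΔPS = ½(531.1 + 610.9)(97.7 − 86.3) = 6509.4.
Government spending = 38 × 610.9 = 23214.2.
Net change = 15188.6 + 6509.4 − 23214.2 = -1516.2. The loss equals the DWL triangle ½·38·79.8.

Net change in total surplus = -€1516.2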